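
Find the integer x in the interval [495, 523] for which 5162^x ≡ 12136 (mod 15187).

503

Compute 5162^495 mod 15187 = 7391, then multiply by 5162 repeatedly:
  5162^495=7391  5162^496=2598  5162^497=755  5162^498=9438  5162^499=14247
  5162^500=7560  5162^501=9317  5162^502=12312  5162^503=12136
Found 12136 at exponent 503.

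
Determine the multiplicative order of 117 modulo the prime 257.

The order of 117 must divide p − 1 = 256 = 2^8.
Divisors: 1, 2, 4, 8, 16, 32, 64, 128, 256.
Check each in increasing order: 117^1 ≡ 117;  117^2 ≡ 68;  117^4 ≡ 255;  117^8 ≡ 4;  117^16 ≡ 16;  117^32 ≡ 256;  117^64 ≡ 1.
Smallest exponent giving 1 is 64.

64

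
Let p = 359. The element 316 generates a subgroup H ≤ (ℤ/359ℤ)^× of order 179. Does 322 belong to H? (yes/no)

no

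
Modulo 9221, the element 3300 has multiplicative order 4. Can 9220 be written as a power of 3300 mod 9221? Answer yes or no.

⟨3300⟩ has order 4; its elements mod 9221 are {1, 3300, 5921, 9220}.
9220 is in this set.

yes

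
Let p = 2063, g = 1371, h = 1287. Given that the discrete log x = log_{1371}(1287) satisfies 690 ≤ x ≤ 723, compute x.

Compute 1371^690 mod 2063 = 1733, then multiply by 1371 repeatedly:
  1371^690=1733  1371^691=1430  1371^692=680  1371^693=1867  1371^694=1537
  1371^695=904  1371^696=1584  1371^697=1388  1371^698=862  1371^699=1766
  1371^700=1287
Found 1287 at exponent 700.

700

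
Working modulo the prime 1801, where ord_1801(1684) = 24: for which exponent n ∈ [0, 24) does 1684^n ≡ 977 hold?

18

Successive powers of 1684 modulo 1801:
  1684^0=1  1684^1=1684  1684^2=1082  1684^3=1277  1684^4=74  1684^5=347
  1684^6=824  1684^7=846  1684^8=73  1684^9=464  1684^10=1543  1684^11=1370
  1684^12=1800  1684^13=117  1684^14=719  1684^15=524  1684^16=1727  1684^17=1454
  1684^18=977
So 1684^18 ≡ 977 (mod 1801), giving n = 18.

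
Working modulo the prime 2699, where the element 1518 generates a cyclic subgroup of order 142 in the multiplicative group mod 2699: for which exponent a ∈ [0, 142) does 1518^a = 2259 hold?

21

Successive powers of 1518 modulo 2699:
  1518^0=1  1518^1=1518  1518^2=2077  1518^3=454  1518^4=927  1518^5=1007
  1518^6=992  1518^7=2513  1518^8=1047  1518^9=2334  1518^10=1924  1518^11=314
  1518^12=1628  1518^13=1719  1518^14=2208  1518^15=2285  1518^16=415  1518^17=1103
  1518^18=974  1518^19=2179  1518^20=1447  1518^21=2259
So 1518^21 ≡ 2259 (mod 2699), giving a = 21.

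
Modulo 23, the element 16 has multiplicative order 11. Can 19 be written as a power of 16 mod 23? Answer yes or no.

no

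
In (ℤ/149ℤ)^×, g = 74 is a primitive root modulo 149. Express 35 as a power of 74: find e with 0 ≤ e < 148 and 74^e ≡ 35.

50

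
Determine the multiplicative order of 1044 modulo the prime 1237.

The order of 1044 must divide p − 1 = 1236 = 2^2 · 3 · 103.
Divisors: 1, 2, 3, 4, 6, 12, 103, 206, 309, 412, 618, 1236.
Check each in increasing order: 1044^1 ≡ 1044;  1044^2 ≡ 139;  1044^3 ≡ 387;  1044^4 ≡ 766;  1044^6 ≡ 92;  1044^12 ≡ 1042;  1044^103 ≡ 691;  1044^206 ≡ 1236;  1044^309 ≡ 546;  1044^412 ≡ 1.
Smallest exponent giving 1 is 412.

412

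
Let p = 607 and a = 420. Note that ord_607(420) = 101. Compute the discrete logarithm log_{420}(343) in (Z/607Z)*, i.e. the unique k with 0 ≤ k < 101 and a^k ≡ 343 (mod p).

Successive powers of 420 modulo 607:
  420^0=1  420^1=420  420^2=370  420^3=8  420^4=325  420^5=532
  420^6=64  420^7=172  420^8=7  420^9=512  420^10=162  420^11=56
  420^12=454  420^13=82  420^14=448  420^15=597  420^16=49  420^17=549
  420^18=527  420^19=392  420^20=143  420^21=574  420^22=101  420^23=537
  420^24=343
So 420^24 ≡ 343 (mod 607), giving k = 24.

24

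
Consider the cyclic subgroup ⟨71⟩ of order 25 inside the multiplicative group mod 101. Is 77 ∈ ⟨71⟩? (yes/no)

no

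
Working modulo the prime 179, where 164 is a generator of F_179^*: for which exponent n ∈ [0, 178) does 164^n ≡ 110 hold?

Baby-step giant-step with m = ceil(sqrt(178)) = 14.
Baby table (164^j mod 179 for j=0..13):
  0:1  1:164  2:46  3:26  4:147  5:122  6:139  7:63
  8:129  9:34  10:27  11:132  12:168  13:165
Giant step factor: 164^(-14) ≡ 52 (mod 179).
Scan 110·52^i mod 179 for i = 0, 1, …:
  i=0: 110   i=1: 171   i=2: 121   i=3: 27
Match at i=3, j=10: n = 3·14 + 10 = 52.

52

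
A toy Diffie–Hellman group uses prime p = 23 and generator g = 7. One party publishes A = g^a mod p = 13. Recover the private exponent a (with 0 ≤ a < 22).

Successive powers of 7 modulo 23:
  7^0=1  7^1=7  7^2=3  7^3=21  7^4=9  7^5=17
  7^6=4  7^7=5  7^8=12  7^9=15  7^10=13
So 7^10 ≡ 13 (mod 23), giving a = 10.

10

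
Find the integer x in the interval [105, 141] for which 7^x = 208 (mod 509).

127

Compute 7^105 mod 509 = 78, then multiply by 7 repeatedly:
  7^105=78  7^106=37  7^107=259  7^108=286  7^109=475
  7^110=271  7^111=370  7^112=45  7^113=315  7^114=169
  7^115=165  7^116=137  7^117=450  7^118=96  7^119=163
  7^120=123  7^121=352  7^122=428  7^123=451  7^124=103
  7^125=212  7^126=466  7^127=208
Found 208 at exponent 127.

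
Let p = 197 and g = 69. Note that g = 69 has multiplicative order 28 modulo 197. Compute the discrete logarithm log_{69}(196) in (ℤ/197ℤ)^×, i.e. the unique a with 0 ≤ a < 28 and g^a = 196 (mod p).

14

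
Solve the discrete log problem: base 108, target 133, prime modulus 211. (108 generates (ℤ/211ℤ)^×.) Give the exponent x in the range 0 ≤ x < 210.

193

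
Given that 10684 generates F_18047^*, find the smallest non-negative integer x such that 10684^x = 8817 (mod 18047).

Baby-step giant-step with m = ceil(sqrt(18046)) = 135.
Baby table (10684^j mod 18047 for j=0..134):
  0:1  1:10684  2:581  3:17283  4:12715  5:7291  6:6192  7:13073
  8:6199  9:15673  10:10266  11:10325  12:9036  13:7221  14:16286  15:8497
  16:5538  17:9926  18:5212  19:10013  20:14323  21:6419  22:1996  23:11757
  24:4668  25:9051  26:5058  27:6954  28:15084  29:15793  30:11009  31:7857
  32:7591  33:17073  34:6903  35:11610  36:4209  37:13879  38:9084  39:14737
  40:8080  41:7919  42:2260  43:17001  44:13676  45:5872  46:5076  47:749
  48:7495  49:2041  50:5268  51:12766  52:10765  53:17776  54:10203  55:4972
  56:8527  57:1212  58:9309  59:339  60:12476  61:16489  62:11709  63:15199
  64:17257  65:5636  66:10232  67:8009  68:7329  69:15150  70:17104  71:13261
  72:11574  73:16619  74:11010  75:494  76:8172  77:16309  78:1571  79:854
  80:10401  81:8905  82:15283  83:12363  84:299  85:197  86:11296  87:6175
  88:11915  89:14369  90:10614  91:10675  92:12707  93:12054  94:1544  95:1138
  96:12761  97:11486  98:14871  99:14023  100:13585  101:8166  102:6346  103:16132
  104:5438  105:6299  106:1253  107:14225  108:6113  109:17246  110:14441  111:3841
  112:16413  113:11840  114:7137  115:3133  116:13834  117:15573  118:6639  119:6366
  120:13248  121:17058  122:9066  123:2895  124:15669  125:3624  126:8001  127:12092
  128:10502  129:5169  130:1776  131:7387  132:3177  133:14708  134:5043
Giant step factor: 10684^(-135) ≡ 5887 (mod 18047).
Scan 8817·5887^i mod 18047 for i = 0, 1, …:
  i=0: 8817   i=1: 2507   i=2: 14310   i=3: 17621
  i=4: 671   i=5: 15931   i=6: 13585
Match at i=6, j=100: x = 6·135 + 100 = 910.

910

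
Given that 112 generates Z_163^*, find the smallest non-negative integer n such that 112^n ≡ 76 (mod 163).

29

Baby-step giant-step with m = ceil(sqrt(162)) = 13.
Baby table (112^j mod 163 for j=0..12):
  0:1  1:112  2:156  3:31  4:49  5:109  6:146  7:52
  8:119  9:125  10:145  11:103  12:126
Giant step factor: 112^(-13) ≡ 137 (mod 163).
Scan 76·137^i mod 163 for i = 0, 1, …:
  i=0: 76   i=1: 143   i=2: 31
Match at i=2, j=3: n = 2·13 + 3 = 29.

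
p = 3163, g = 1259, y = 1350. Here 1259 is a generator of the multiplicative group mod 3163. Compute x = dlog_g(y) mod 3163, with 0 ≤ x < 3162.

862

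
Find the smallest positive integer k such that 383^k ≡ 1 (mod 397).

The order of 383 must divide p − 1 = 396 = 2^2 · 3^2 · 11.
Divisors: 1, 2, 3, 4, 6, 9, 11, 12, 18, 22, 33, 36, 44, 66, 99, 132, 198, 396.
Check each in increasing order: 383^1 ≡ 383;  383^2 ≡ 196;  383^3 ≡ 35;  383^4 ≡ 304;  383^6 ≡ 34;  383^9 ≡ 396;  383^11 ≡ 201;  383^12 ≡ 362;  383^18 ≡ 1.
Smallest exponent giving 1 is 18.

18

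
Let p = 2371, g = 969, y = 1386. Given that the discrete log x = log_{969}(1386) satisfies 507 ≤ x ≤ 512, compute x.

511

Compute 969^507 mod 2371 = 1065, then multiply by 969 repeatedly:
  969^507=1065  969^508=600  969^509=505  969^510=919  969^511=1386
Found 1386 at exponent 511.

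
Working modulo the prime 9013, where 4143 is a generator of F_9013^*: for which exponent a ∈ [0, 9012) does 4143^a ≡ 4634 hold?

Baby-step giant-step with m = ceil(sqrt(9012)) = 95.
Baby table (4143^j mod 9013 for j=0..94):
  0:1  1:4143  2:3697  3:3584  4:4101  5:938  6:1531  7:6794
  8:8956  9:7200  10:5583  11:3011  12:581  13:612  14:2863  15:301
  16:3249  17:4198  18:6237  19:8633  20:2935  21:1168  22:8056  23:869
  24:4080  25:4065  26:5011  27:3634  28:3952  29:5528  30:471  31:4545
  32:1778  33:2633  34:2789  35:161  36:61  37:359  38:192  39:2312
  40:6810  41:3140  42:3261  43:8849  44:5536  45:6576  46:7082  47:3411
  48:8402  49:1280  50:3396  51:335  52:8916  53:3714  54:1911  55:3859
  56:7788  57:8157  58:4714  59:7944  60:5529  61:4614  62:8242  63:5362
  64:6734  65:3727  66:1692  67:6855  68:302  69:7392  70:7895  71:808
  72:3721  73:3873  74:2699  75:5837  76:812  77:2267  78:635  79:8022
  80:4215  81:4564  82:8391  83:772  84:7794  85:5976  86:8870  87:2409
  88:3096  89:1229  90:8415  91:1061  92:6392  93:1862  94:8151
Giant step factor: 4143^(-95) ≡ 4115 (mod 9013).
Scan 4634·4115^i mod 9013 for i = 0, 1, …:
  i=0: 4634   i=1: 6415   i=2: 7661   i=3: 6554
  i=4: 2814   i=5: 6918   i=6: 4516   i=7: 7547
  i=8: 6120   i=9: 1478     …   i=73: 3906
  i=74: 3011
Match at i=74, j=11: a = 74·95 + 11 = 7041.

7041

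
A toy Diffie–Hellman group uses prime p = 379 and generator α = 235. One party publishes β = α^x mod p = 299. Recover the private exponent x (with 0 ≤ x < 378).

59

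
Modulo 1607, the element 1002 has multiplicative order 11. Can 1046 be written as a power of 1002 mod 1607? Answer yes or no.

⟨1002⟩ has order 11; its elements mod 1607 are {1, 328, 444, 797, 828, 1002, 1046, 1082, 1236, 1356, 1522}.
1046 is in this set.

yes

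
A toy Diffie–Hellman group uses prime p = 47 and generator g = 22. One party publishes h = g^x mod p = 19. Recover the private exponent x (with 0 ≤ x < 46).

Successive powers of 22 modulo 47:
  22^0=1  22^1=22  22^2=14  22^3=26  22^4=8  22^5=35
  22^6=18  22^7=20  22^8=17  22^9=45  22^10=3  22^11=19
So 22^11 ≡ 19 (mod 47), giving x = 11.

11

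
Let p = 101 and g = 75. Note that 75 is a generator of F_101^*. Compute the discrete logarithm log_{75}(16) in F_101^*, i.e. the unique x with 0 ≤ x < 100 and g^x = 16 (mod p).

12

Baby-step giant-step with m = ceil(sqrt(100)) = 10.
Baby table (75^j mod 101 for j=0..9):
  0:1  1:75  2:70  3:99  4:52  5:62  6:4  7:98
  8:78  9:93
Giant step factor: 75^(-10) ≡ 17 (mod 101).
Scan 16·17^i mod 101 for i = 0, 1, …:
  i=0: 16   i=1: 70
Match at i=1, j=2: x = 1·10 + 2 = 12.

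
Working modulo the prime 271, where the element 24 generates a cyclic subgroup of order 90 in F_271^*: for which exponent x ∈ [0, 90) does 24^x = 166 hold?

56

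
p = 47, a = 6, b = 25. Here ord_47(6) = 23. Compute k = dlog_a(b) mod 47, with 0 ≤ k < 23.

17

Successive powers of 6 modulo 47:
  6^0=1  6^1=6  6^2=36  6^3=28  6^4=27  6^5=21
  6^6=32  6^7=4  6^8=24  6^9=3  6^10=18  6^11=14
  6^12=37  6^13=34  6^14=16  6^15=2  6^16=12  6^17=25
So 6^17 ≡ 25 (mod 47), giving k = 17.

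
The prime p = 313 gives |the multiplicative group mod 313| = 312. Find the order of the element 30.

The order of 30 must divide p − 1 = 312 = 2^3 · 3 · 13.
Divisors: 1, 2, 3, 4, 6, 8, 12, 13, 24, 26, 39, 52, 78, 104, 156, 312.
Check each in increasing order: 30^1 ≡ 30;  30^2 ≡ 274;  30^3 ≡ 82;  30^4 ≡ 269;  30^6 ≡ 151;  30^8 ≡ 58;  30^12 ≡ 265;  30^13 ≡ 125;  30^24 ≡ 113;  30^26 ≡ 288;  30^39 ≡ 5;  30^52 ≡ 312;  30^78 ≡ 25;  30^104 ≡ 1.
Smallest exponent giving 1 is 104.

104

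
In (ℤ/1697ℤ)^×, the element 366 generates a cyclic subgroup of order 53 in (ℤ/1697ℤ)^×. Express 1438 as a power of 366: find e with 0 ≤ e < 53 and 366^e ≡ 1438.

15

Successive powers of 366 modulo 1697:
  366^0=1  366^1=366  366^2=1590  366^3=1566  366^4=1267  366^5=441
  366^6=191  366^7=329  366^8=1624  366^9=434  366^10=1023  366^11=1078
  366^12=844  366^13=50  366^14=1330  366^15=1438
So 366^15 ≡ 1438 (mod 1697), giving e = 15.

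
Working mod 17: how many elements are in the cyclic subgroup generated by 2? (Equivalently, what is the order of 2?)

The order of 2 must divide p − 1 = 16 = 2^4.
Divisors: 1, 2, 4, 8, 16.
Check each in increasing order: 2^1 ≡ 2;  2^2 ≡ 4;  2^4 ≡ 16;  2^8 ≡ 1.
Smallest exponent giving 1 is 8.

8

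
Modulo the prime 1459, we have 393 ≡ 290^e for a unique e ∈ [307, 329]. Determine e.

319

Compute 290^307 mod 1459 = 1206, then multiply by 290 repeatedly:
  290^307=1206  290^308=1039  290^309=756  290^310=390  290^311=757
  290^312=680  290^313=235  290^314=1036  290^315=1345  290^316=497
  290^317=1148  290^318=268  290^319=393
Found 393 at exponent 319.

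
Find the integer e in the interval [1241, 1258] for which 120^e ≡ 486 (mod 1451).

Compute 120^1241 mod 1451 = 996, then multiply by 120 repeatedly:
  120^1241=996  120^1242=538  120^1243=716  120^1244=311  120^1245=1045
  120^1246=614  120^1247=1130  120^1248=657  120^1249=486
Found 486 at exponent 1249.

1249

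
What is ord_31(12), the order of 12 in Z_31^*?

The order of 12 must divide p − 1 = 30 = 2 · 3 · 5.
Divisors: 1, 2, 3, 5, 6, 10, 15, 30.
Check each in increasing order: 12^1 ≡ 12;  12^2 ≡ 20;  12^3 ≡ 23;  12^5 ≡ 26;  12^6 ≡ 2;  12^10 ≡ 25;  12^15 ≡ 30;  12^30 ≡ 1.
Smallest exponent giving 1 is 30.

30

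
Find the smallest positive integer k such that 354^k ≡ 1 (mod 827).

The order of 354 must divide p − 1 = 826 = 2 · 7 · 59.
Divisors: 1, 2, 7, 14, 59, 118, 413, 826.
Check each in increasing order: 354^1 ≡ 354;  354^2 ≡ 439;  354^7 ≡ 381;  354^14 ≡ 436;  354^59 ≡ 807;  354^118 ≡ 400;  354^413 ≡ 1.
Smallest exponent giving 1 is 413.

413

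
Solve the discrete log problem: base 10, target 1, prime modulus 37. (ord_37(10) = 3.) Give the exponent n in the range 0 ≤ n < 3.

Successive powers of 10 modulo 37:
  10^0=1
So 10^0 ≡ 1 (mod 37), giving n = 0.

0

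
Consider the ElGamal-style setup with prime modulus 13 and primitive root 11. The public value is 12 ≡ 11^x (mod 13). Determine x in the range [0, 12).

Successive powers of 11 modulo 13:
  11^0=1  11^1=11  11^2=4  11^3=5  11^4=3  11^5=7
  11^6=12
So 11^6 ≡ 12 (mod 13), giving x = 6.

6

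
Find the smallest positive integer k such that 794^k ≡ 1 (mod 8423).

The order of 794 must divide p − 1 = 8422 = 2 · 4211.
Divisors: 1, 2, 4211, 8422.
Check each in increasing order: 794^1 ≡ 794;  794^2 ≡ 7134;  794^4211 ≡ 8422;  794^8422 ≡ 1.
Smallest exponent giving 1 is 8422.

8422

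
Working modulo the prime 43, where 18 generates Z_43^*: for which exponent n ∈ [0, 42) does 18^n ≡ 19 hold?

Successive powers of 18 modulo 43:
  18^0=1  18^1=18  18^2=23  18^3=27  18^4=13  18^5=19
So 18^5 ≡ 19 (mod 43), giving n = 5.

5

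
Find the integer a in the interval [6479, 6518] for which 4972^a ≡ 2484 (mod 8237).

6487

Compute 4972^6479 mod 8237 = 2654, then multiply by 4972 repeatedly:
  4972^6479=2654  4972^6480=14  4972^6481=3712  4972^6482=5184  4972^6483=1275
  4972^6484=5047  4972^6485=3782  4972^6486=7270  4972^6487=2484
Found 2484 at exponent 6487.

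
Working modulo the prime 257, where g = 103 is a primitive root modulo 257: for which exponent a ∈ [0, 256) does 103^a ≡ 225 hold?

240

Baby-step giant-step with m = ceil(sqrt(256)) = 16.
Baby table (103^j mod 257 for j=0..15):
  0:1  1:103  2:72  3:220  4:44  5:163  6:84  7:171
  8:137  9:233  10:98  11:71  12:117  13:229  14:200  15:40
Giant step factor: 103^(-16) ≡ 225 (mod 257).
Scan 225·225^i mod 257 for i = 0, 1, …:
  i=0: 225   i=1: 253   i=2: 128   i=3: 16
  i=4: 2   i=5: 193   i=6: 249   i=7: 256
  i=8: 32   i=9: 4     …   i=14: 8
  i=15: 1
Match at i=15, j=0: a = 15·16 + 0 = 240.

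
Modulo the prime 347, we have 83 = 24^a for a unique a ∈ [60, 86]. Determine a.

Compute 24^60 mod 347 = 9, then multiply by 24 repeatedly:
  24^60=9  24^61=216  24^62=326  24^63=190  24^64=49
  24^65=135  24^66=117  24^67=32  24^68=74  24^69=41
  24^70=290  24^71=20  24^72=133  24^73=69  24^74=268
  24^75=186  24^76=300  24^77=260  24^78=341  24^79=203
  24^80=14  24^81=336  24^82=83
Found 83 at exponent 82.

82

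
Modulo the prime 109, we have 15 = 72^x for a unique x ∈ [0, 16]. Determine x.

4

Compute 72^0 mod 109 = 1, then multiply by 72 repeatedly:
  72^0=1  72^1=72  72^2=61  72^3=32  72^4=15
Found 15 at exponent 4.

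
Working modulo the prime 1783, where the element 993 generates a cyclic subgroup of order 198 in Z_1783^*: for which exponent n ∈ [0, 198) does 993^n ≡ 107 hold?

196

Baby-step giant-step with m = ceil(sqrt(198)) = 15.
Baby table (993^j mod 1783 for j=0..14):
  0:1  1:993  2:50  3:1509  4:717  5:564  6:190  7:1455
  8:585  9:1430  10:722  11:180  12:440  13:85  14:604
Giant step factor: 993^(-15) ≡ 232 (mod 1783).
Scan 107·232^i mod 1783 for i = 0, 1, …:
  i=0: 107   i=1: 1645   i=2: 78   i=3: 266
  i=4: 1090   i=5: 1477   i=6: 328   i=7: 1210
  i=8: 789   i=9: 1182   i=10: 1425   i=11: 745
  i=12: 1672   i=13: 993
Match at i=13, j=1: n = 13·15 + 1 = 196.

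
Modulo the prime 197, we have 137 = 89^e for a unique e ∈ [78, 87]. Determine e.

Compute 89^78 mod 197 = 137, then multiply by 89 repeatedly:
  89^78=137
Found 137 at exponent 78.

78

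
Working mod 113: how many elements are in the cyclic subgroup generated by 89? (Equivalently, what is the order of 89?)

The order of 89 must divide p − 1 = 112 = 2^4 · 7.
Divisors: 1, 2, 4, 7, 8, 14, 16, 28, 56, 112.
Check each in increasing order: 89^1 ≡ 89;  89^2 ≡ 11;  89^4 ≡ 8;  89^7 ≡ 35;  89^8 ≡ 64;  89^14 ≡ 95;  89^16 ≡ 28;  89^28 ≡ 98;  89^56 ≡ 112;  89^112 ≡ 1.
Smallest exponent giving 1 is 112.

112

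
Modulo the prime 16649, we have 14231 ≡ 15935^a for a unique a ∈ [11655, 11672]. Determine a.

Compute 15935^11655 mod 16649 = 6435, then multiply by 15935 repeatedly:
  15935^11655=6435  15935^11656=534  15935^11657=1651  15935^11658=3265  15935^11659=16299
  15935^11660=165  15935^11661=15382  15935^11662=5592  15935^11663=3072  15935^11664=4260
  15935^11665=5127  15935^11666=2102  15935^11667=14231
Found 14231 at exponent 11667.

11667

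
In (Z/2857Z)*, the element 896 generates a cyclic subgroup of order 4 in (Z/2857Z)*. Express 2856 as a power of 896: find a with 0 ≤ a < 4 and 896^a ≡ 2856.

2

Successive powers of 896 modulo 2857:
  896^0=1  896^1=896  896^2=2856
So 896^2 ≡ 2856 (mod 2857), giving a = 2.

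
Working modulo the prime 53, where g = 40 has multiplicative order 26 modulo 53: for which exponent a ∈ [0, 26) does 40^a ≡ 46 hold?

Successive powers of 40 modulo 53:
  40^0=1  40^1=40  40^2=10  40^3=29  40^4=47  40^5=25
  40^6=46
So 40^6 ≡ 46 (mod 53), giving a = 6.

6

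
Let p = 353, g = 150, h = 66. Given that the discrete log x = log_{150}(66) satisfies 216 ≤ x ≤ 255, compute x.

239

Compute 150^216 mod 353 = 162, then multiply by 150 repeatedly:
  150^216=162  150^217=296  150^218=275  150^219=302  150^220=116
  150^221=103  150^222=271  150^223=55  150^224=131  150^225=235
  150^226=303  150^227=266  150^228=11  150^229=238  150^230=47
  150^231=343  150^232=265  150^233=214  150^234=330  150^235=80
  150^236=351  150^237=53  150^238=184  150^239=66
Found 66 at exponent 239.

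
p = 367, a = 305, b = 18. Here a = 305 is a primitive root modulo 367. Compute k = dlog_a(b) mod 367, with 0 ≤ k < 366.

314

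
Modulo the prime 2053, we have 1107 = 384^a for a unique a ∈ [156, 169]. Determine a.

Compute 384^156 mod 2053 = 348, then multiply by 384 repeatedly:
  384^156=348  384^157=187  384^158=2006  384^159=429  384^160=496
  384^161=1588  384^162=51  384^163=1107
Found 1107 at exponent 163.

163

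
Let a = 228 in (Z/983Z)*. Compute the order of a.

491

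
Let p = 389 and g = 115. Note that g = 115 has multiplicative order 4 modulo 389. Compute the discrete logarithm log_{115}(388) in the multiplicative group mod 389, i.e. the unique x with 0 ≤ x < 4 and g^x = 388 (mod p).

2

Successive powers of 115 modulo 389:
  115^0=1  115^1=115  115^2=388
So 115^2 ≡ 388 (mod 389), giving x = 2.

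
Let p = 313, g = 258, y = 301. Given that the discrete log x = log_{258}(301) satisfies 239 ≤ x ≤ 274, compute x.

256

Compute 258^239 mod 313 = 154, then multiply by 258 repeatedly:
  258^239=154  258^240=294  258^241=106  258^242=117  258^243=138
  258^244=235  258^245=221  258^246=52  258^247=270  258^248=174
  258^249=133  258^250=197  258^251=120  258^252=286  258^253=233
  258^254=18  258^255=262  258^256=301
Found 301 at exponent 256.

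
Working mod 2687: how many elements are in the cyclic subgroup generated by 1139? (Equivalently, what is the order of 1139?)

1343

The order of 1139 must divide p − 1 = 2686 = 2 · 17 · 79.
Divisors: 1, 2, 17, 34, 79, 158, 1343, 2686.
Check each in increasing order: 1139^1 ≡ 1139;  1139^2 ≡ 2187;  1139^17 ≡ 1469;  1139^34 ≡ 300;  1139^79 ≡ 1543;  1139^158 ≡ 167;  1139^1343 ≡ 1.
Smallest exponent giving 1 is 1343.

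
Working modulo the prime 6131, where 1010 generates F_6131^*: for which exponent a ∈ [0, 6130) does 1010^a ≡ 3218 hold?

5986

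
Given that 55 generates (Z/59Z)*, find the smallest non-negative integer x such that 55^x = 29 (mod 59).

Baby-step giant-step with m = ceil(sqrt(58)) = 8.
Baby table (55^j mod 59 for j=0..7):
  0:1  1:55  2:16  3:54  4:20  5:38  6:25  7:18
Giant step factor: 55^(-8) ≡ 9 (mod 59).
Scan 29·9^i mod 59 for i = 0, 1, …:
  i=0: 29   i=1: 25
Match at i=1, j=6: x = 1·8 + 6 = 14.

14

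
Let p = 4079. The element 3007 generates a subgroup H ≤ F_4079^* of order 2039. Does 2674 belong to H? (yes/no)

no

2674 ∈ ⟨3007⟩ iff 2674^2039 ≡ 1 (mod 4079), since |⟨3007⟩| = 2039.
2674^2039 mod 4079 = 4078.
Since 4078 ≠ 1, 2674 does not lie in the subgroup.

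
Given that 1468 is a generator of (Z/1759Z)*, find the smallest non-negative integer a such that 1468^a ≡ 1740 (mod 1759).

1050

Baby-step giant-step with m = ceil(sqrt(1758)) = 42.
Baby table (1468^j mod 1759 for j=0..41):
  0:1  1:1468  2:249  3:1419  4:436  5:1531  6:1265  7:1275
  8:124  9:855  10:973  11:56  12:1294  13:1631  14:309  15:1549
  16:1304  17:480  18:1040  19:1667  20:387  21:1718  22:1377  23:345
  24:1627  25:1473  26:553  27:905  28:495  29:193  30:125  31:564
  32:1222  33:1475  34:1730  35:1403  36:1574  37:1065  38:1428  39:1335
  40:254  41:1723
Giant step factor: 1468^(-42) ≡ 1105 (mod 1759).
Scan 1740·1105^i mod 1759 for i = 0, 1, …:
  i=0: 1740   i=1: 113   i=2: 1735   i=3: 1624
  i=4: 340   i=5: 1033   i=6: 1633   i=7: 1490
  i=8: 26   i=9: 586     …   i=24: 1681
  i=25: 1
Match at i=25, j=0: a = 25·42 + 0 = 1050.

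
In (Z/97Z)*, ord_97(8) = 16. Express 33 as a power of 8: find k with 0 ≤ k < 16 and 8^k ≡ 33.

10

Successive powers of 8 modulo 97:
  8^0=1  8^1=8  8^2=64  8^3=27  8^4=22  8^5=79
  8^6=50  8^7=12  8^8=96  8^9=89  8^10=33
So 8^10 ≡ 33 (mod 97), giving k = 10.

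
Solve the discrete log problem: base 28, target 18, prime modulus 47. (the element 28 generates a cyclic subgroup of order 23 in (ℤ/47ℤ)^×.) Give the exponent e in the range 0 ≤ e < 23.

11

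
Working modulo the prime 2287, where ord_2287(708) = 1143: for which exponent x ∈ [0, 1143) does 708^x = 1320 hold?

611

Baby-step giant-step with m = ceil(sqrt(1143)) = 34.
Baby table (708^j mod 2287 for j=0..33):
  0:1  1:708  2:411  3:539  4:1970  5:1977  6:72  7:662
  8:2148  9:2216  10:46  11:550  12:610  13:1924  14:1427  15:1749
  16:1025  17:721  18:467  19:1308  20:2116  21:143  22:616  23:1598
  24:1606  25:409  26:1410  27:1148  28:899  29:706  30:1282  31:2004
  32:892  33:324
Giant step factor: 708^(-34) ≡ 1008 (mod 2287).
Scan 1320·1008^i mod 2287 for i = 0, 1, …:
  i=0: 1320   i=1: 1813   i=2: 191   i=3: 420
  i=4: 265   i=5: 1828   i=6: 1589   i=7: 812
  i=8: 2037   i=9: 1857     …   i=16: 82
  i=17: 324
Match at i=17, j=33: x = 17·34 + 33 = 611.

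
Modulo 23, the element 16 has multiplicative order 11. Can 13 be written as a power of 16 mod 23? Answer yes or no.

yes

⟨16⟩ has order 11; its elements mod 23 are {1, 2, 3, 4, 6, 8, 9, 12, 13, 16, 18}.
13 is in this set.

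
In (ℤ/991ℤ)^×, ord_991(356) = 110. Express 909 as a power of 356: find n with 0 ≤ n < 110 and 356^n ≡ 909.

Baby-step giant-step with m = ceil(sqrt(110)) = 11.
Baby table (356^j mod 991 for j=0..10):
  0:1  1:356  2:879  3:759  4:652  5:218  6:310  7:359
  8:956  9:423  10:947
Giant step factor: 356^(-11) ≡ 831 (mod 991).
Scan 909·831^i mod 991 for i = 0, 1, …:
  i=0: 909   i=1: 237   i=2: 729   i=3: 298
  i=4: 879
Match at i=4, j=2: n = 4·11 + 2 = 46.

46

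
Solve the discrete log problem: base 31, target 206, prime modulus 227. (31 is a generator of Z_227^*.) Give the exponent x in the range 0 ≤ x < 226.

223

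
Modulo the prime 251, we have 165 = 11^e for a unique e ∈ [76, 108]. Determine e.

Compute 11^76 mod 251 = 118, then multiply by 11 repeatedly:
  11^76=118  11^77=43  11^78=222  11^79=183  11^80=5
  11^81=55  11^82=103  11^83=129  11^84=164  11^85=47
  11^86=15  11^87=165
Found 165 at exponent 87.

87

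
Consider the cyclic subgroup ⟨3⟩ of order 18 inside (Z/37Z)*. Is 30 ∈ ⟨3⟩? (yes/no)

yes

⟨3⟩ has order 18; its elements mod 37 are {1, 3, 4, 7, 9, 10, 11, 12, 16, 21, 25, 26, 27, 28, 30, 33, 34, 36}.
30 is in this set.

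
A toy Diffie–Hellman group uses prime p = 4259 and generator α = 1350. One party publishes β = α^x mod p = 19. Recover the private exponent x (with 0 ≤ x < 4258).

Baby-step giant-step with m = ceil(sqrt(4258)) = 66.
Baby table (1350^j mod 4259 for j=0..65):
  0:1  1:1350  2:3907  3:1808  4:393  5:2434  6:2211  7:3550
  8:1125  9:2546  10:87  11:2457  12:3448  13:3972  14:119  15:3067
  16:702  17:2202  18:4177  19:34  20:3310  21:809  22:1846  23:585
  24:1835  25:2771  26:1448  27:4178  28:1384  29:2958  30:2617  31:2239
  32:3019  33:4046  34:2062  35:2573  36:2465  37:1471  38:1156  39:1806
  40:1952  41:3138  42:2854  43:2764  44:516  45:2383  46:1505  47:207
  48:2615  49:3798  50:3723  51:430  52:1276  53:1964  54:2302  55:2889
  56:3165  57:973  58:1778  59:2483  60:217  61:3338  62:278  63:508
  64:101  65:62
Giant step factor: 1350^(-66) ≡ 400 (mod 4259).
Scan 19·400^i mod 4259 for i = 0, 1, …:
  i=0: 19   i=1: 3341   i=2: 3333   i=3: 133
  i=4: 2092   i=5: 2036   i=6: 931   i=7: 1867
  i=8: 1475   i=9: 2258     …   i=24: 2516
  i=25: 1276
Match at i=25, j=52: x = 25·66 + 52 = 1702.

1702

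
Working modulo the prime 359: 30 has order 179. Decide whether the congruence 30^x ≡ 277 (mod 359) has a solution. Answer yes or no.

no

277 ∈ ⟨30⟩ iff 277^179 ≡ 1 (mod 359), since |⟨30⟩| = 179.
277^179 mod 359 = 358.
Since 358 ≠ 1, 277 does not lie in the subgroup.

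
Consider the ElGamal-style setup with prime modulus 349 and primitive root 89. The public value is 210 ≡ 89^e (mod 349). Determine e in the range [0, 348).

Baby-step giant-step with m = ceil(sqrt(348)) = 19.
Baby table (89^j mod 349 for j=0..18):
  0:1  1:89  2:243  3:338  4:68  5:119  6:121  7:299
  8:87  9:65  10:201  11:90  12:332  13:232  14:57  15:187
  16:240  17:71  18:37
Giant step factor: 89^(-19) ≡ 62 (mod 349).
Scan 210·62^i mod 349 for i = 0, 1, …:
  i=0: 210   i=1: 107   i=2: 3   i=3: 186
  i=4: 15   i=5: 232
Match at i=5, j=13: e = 5·19 + 13 = 108.

108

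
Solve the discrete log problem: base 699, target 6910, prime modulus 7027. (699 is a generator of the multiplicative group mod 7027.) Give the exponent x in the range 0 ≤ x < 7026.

Baby-step giant-step with m = ceil(sqrt(7026)) = 84.
Baby table (699^j mod 7027 for j=0..83):
  0:1  1:699  2:3738  3:5845  4:2968  5:1667  6:5778  7:5324
  8:4193  9:648  10:3224  11:4936  12:7  13:4893  14:5085  15:5780
  16:6722  17:4642  18:5311  19:2133  20:1243  21:4536  22:1487  23:6444
  24:49  25:6143  26:460  27:5325  28:4892  29:4386  30:2042  31:877
  32:1674  33:3644  34:3382  35:2946  36:343  37:839  38:3220  39:2140
  40:6136  41:2594  42:240  43:6139  44:4691  45:4427  46:2593  47:6568
  48:2401  49:5873  50:1459  51:926  52:790  53:4104  54:1680  55:811
  56:4729  57:2881  58:4097  59:3814  60:2753  61:5976  62:3186  63:6482
  64:5530  65:620  66:4733  67:5677  68:4995  69:6113  70:571  71:5617
  72:5217  73:6697  74:1221  75:3212  76:3575  77:4340  78:5023  79:4604
  80:6857  81:629  82:3997  83:4184
Giant step factor: 699^(-84) ≡ 4006 (mod 7027).
Scan 6910·4006^i mod 7027 for i = 0, 1, …:
  i=0: 6910   i=1: 2107   i=2: 1215   i=3: 4606
  i=4: 5761   i=5: 1898   i=6: 174   i=7: 1371
  i=8: 4139   i=9: 4141     …   i=36: 3608
  i=37: 6136
Match at i=37, j=40: x = 37·84 + 40 = 3148.

3148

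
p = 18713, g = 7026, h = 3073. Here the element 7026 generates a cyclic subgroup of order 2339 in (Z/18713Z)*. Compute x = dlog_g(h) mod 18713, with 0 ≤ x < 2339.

Baby-step giant-step with m = ceil(sqrt(2339)) = 49.
Baby table (7026^j mod 18713 for j=0..48):
  0:1  1:7026  2:18495  3:2798  4:10098  5:7565  6:6770  7:16287
  8:2467  9:4904  10:4871  11:16282  12:4763  13:5994  14:9594  15:3218
  16:4364  17:9570  18:3011  19:9596  20:17270  21:3928  22:15166  23:4494
  24:6013  25:12097  26:17789  27:1387  28:14302  29:15755  30:7235  31:8602
  32:13375  33:14777  34:3478  35:15963  36:9029  37:684  38:15256  39:592
  40:5106  41:1935  42:9672  43:8569  44:6073  45:3258  46:4709  47:850
  48:2653
Giant step factor: 7026^(-49) ≡ 16085 (mod 18713).
Scan 3073·16085^i mod 18713 for i = 0, 1, …:
  i=0: 3073   i=1: 8172   i=2: 6508   i=3: 658
  i=4: 11085   i=5: 4761   i=6: 7089   i=7: 8256
  i=8: 10312   i=9: 15201   i=10: 4027   i=11: 8602
Match at i=11, j=31: x = 11·49 + 31 = 570.

570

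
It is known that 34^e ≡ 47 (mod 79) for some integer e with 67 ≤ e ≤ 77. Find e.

Compute 34^67 mod 79 = 35, then multiply by 34 repeatedly:
  34^67=35  34^68=5  34^69=12  34^70=13  34^71=47
Found 47 at exponent 71.

71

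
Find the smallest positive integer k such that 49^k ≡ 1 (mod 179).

89

The order of 49 must divide p − 1 = 178 = 2 · 89.
Divisors: 1, 2, 89, 178.
Check each in increasing order: 49^1 ≡ 49;  49^2 ≡ 74;  49^89 ≡ 1.
Smallest exponent giving 1 is 89.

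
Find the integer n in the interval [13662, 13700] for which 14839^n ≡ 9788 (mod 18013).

13668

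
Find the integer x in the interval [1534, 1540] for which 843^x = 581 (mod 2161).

1535

Compute 843^1534 mod 2161 = 1326, then multiply by 843 repeatedly:
  843^1534=1326  843^1535=581
Found 581 at exponent 1535.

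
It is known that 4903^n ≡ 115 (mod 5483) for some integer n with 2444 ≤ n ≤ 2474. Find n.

2462

Compute 4903^2444 mod 5483 = 139, then multiply by 4903 repeatedly:
  4903^2444=139  4903^2445=1625  4903^2446=576  4903^2447=383  4903^2448=2663
  4903^2449=1666  4903^2450=4211  4903^2451=3038  4903^2452=3486  4903^2453=1347
  4903^2454=2809  4903^2455=4714  4903^2456=1897  4903^2457=1823  4903^2458=879
  4903^2459=99  4903^2460=2893  4903^2461=5341  4903^2462=115
Found 115 at exponent 2462.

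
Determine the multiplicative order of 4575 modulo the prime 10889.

1361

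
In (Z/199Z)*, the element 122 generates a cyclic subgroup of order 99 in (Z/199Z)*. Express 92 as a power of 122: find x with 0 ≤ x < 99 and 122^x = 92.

Baby-step giant-step with m = ceil(sqrt(99)) = 10.
Baby table (122^j mod 199 for j=0..9):
  0:1  1:122  2:158  3:172  4:89  5:112  6:132  7:184
  8:160  9:18
Giant step factor: 122^(-10) ≡ 57 (mod 199).
Scan 92·57^i mod 199 for i = 0, 1, …:
  i=0: 92   i=1: 70   i=2: 10   i=3: 172
Match at i=3, j=3: x = 3·10 + 3 = 33.

33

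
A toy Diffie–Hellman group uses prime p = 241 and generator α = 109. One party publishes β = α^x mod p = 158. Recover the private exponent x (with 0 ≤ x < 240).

Baby-step giant-step with m = ceil(sqrt(240)) = 16.
Baby table (109^j mod 241 for j=0..15):
  0:1  1:109  2:72  3:136  4:123  5:152  6:180  7:99
  8:187  9:139  10:209  11:127  12:106  13:227  14:161  15:197
Giant step factor: 109^(-16) ≡ 231 (mod 241).
Scan 158·231^i mod 241 for i = 0, 1, …:
  i=0: 158   i=1: 107   i=2: 135   i=3: 96
  i=4: 4   i=5: 201   i=6: 159   i=7: 97
  i=8: 235   i=9: 60   i=10: 123
Match at i=10, j=4: x = 10·16 + 4 = 164.

164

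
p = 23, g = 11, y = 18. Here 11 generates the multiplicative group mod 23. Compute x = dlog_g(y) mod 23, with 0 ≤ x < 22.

16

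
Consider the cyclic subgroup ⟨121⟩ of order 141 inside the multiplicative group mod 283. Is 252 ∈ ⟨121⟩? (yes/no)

252 ∈ ⟨121⟩ iff 252^141 ≡ 1 (mod 283), since |⟨121⟩| = 141.
252^141 mod 283 = 1.
Since 1 = 1, 252 lies in the subgroup.

yes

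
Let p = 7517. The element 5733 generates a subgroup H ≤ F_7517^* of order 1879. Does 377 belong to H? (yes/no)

no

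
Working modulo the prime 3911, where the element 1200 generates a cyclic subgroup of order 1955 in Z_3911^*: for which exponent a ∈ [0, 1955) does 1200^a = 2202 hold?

467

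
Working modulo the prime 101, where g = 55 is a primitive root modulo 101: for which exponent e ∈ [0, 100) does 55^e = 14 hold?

30

Successive powers of 55 modulo 101:
  55^0=1  55^1=55  55^2=96  55^3=28  55^4=25  55^5=62
  55^6=77  55^7=94  55^8=19  55^9=35  55^10=6  55^11=27
  55^12=71  55^13=67  55^14=49  55^15=69  55^16=58  55^17=59
  55^18=13  55^19=8  55^20=36  55^21=61  55^22=22  55^23=99
  55^24=92  55^25=10  55^26=45  55^27=51  55^28=78  55^29=48
  55^30=14
So 55^30 ≡ 14 (mod 101), giving e = 30.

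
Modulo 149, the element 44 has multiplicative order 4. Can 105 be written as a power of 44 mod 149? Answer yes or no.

yes

⟨44⟩ has order 4; its elements mod 149 are {1, 44, 105, 148}.
105 is in this set.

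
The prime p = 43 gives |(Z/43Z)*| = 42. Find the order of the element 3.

42

The order of 3 must divide p − 1 = 42 = 2 · 3 · 7.
Divisors: 1, 2, 3, 6, 7, 14, 21, 42.
Check each in increasing order: 3^1 ≡ 3;  3^2 ≡ 9;  3^3 ≡ 27;  3^6 ≡ 41;  3^7 ≡ 37;  3^14 ≡ 36;  3^21 ≡ 42;  3^42 ≡ 1.
Smallest exponent giving 1 is 42.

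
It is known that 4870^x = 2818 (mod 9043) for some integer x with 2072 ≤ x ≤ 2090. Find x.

Compute 4870^2072 mod 9043 = 4334, then multiply by 4870 repeatedly:
  4870^2072=4334  4870^2073=218  4870^2074=3629  4870^2075=3208  4870^2076=5699
  4870^2077=1163  4870^2078=2892  4870^2079=4089  4870^2080=744  4870^2081=6080
  4870^2082=2818
Found 2818 at exponent 2082.

2082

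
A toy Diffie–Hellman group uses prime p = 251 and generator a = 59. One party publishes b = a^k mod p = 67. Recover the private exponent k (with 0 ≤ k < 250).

154

Baby-step giant-step with m = ceil(sqrt(250)) = 16.
Baby table (59^j mod 251 for j=0..15):
  0:1  1:59  2:218  3:61  4:85  5:246  6:207  7:165
  8:197  9:77  10:25  11:220  12:179  13:19  14:117  15:126
Giant step factor: 59^(-16) ≡ 217 (mod 251).
Scan 67·217^i mod 251 for i = 0, 1, …:
  i=0: 67   i=1: 232   i=2: 144   i=3: 124
  i=4: 51   i=5: 23   i=6: 222   i=7: 233
  i=8: 110   i=9: 25
Match at i=9, j=10: k = 9·16 + 10 = 154.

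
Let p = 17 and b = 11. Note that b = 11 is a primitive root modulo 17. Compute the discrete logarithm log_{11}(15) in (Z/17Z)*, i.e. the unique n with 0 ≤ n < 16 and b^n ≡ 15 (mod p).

10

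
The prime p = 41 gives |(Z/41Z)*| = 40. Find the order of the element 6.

The order of 6 must divide p − 1 = 40 = 2^3 · 5.
Divisors: 1, 2, 4, 5, 8, 10, 20, 40.
Check each in increasing order: 6^1 ≡ 6;  6^2 ≡ 36;  6^4 ≡ 25;  6^5 ≡ 27;  6^8 ≡ 10;  6^10 ≡ 32;  6^20 ≡ 40;  6^40 ≡ 1.
Smallest exponent giving 1 is 40.

40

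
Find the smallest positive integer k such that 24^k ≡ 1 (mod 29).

The order of 24 must divide p − 1 = 28 = 2^2 · 7.
Divisors: 1, 2, 4, 7, 14, 28.
Check each in increasing order: 24^1 ≡ 24;  24^2 ≡ 25;  24^4 ≡ 16;  24^7 ≡ 1.
Smallest exponent giving 1 is 7.

7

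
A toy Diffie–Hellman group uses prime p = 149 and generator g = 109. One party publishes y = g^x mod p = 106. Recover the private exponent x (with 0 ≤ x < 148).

23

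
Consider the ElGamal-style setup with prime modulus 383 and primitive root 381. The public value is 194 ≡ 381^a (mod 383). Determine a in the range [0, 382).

257

Baby-step giant-step with m = ceil(sqrt(382)) = 20.
Baby table (381^j mod 383 for j=0..19):
  0:1  1:381  2:4  3:375  4:16  5:351  6:64  7:255
  8:256  9:254  10:258  11:250  12:266  13:234  14:298  15:170
  16:43  17:297  18:172  19:39
Giant step factor: 381^(-20) ≡ 54 (mod 383).
Scan 194·54^i mod 383 for i = 0, 1, …:
  i=0: 194   i=1: 135   i=2: 13   i=3: 319
  i=4: 374   i=5: 280   i=6: 183   i=7: 307
  i=8: 109   i=9: 141   i=10: 337   i=11: 197
  i=12: 297
Match at i=12, j=17: a = 12·20 + 17 = 257.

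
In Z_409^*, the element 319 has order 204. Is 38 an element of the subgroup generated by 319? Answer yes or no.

no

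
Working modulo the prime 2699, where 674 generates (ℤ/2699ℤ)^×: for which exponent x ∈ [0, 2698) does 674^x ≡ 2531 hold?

2109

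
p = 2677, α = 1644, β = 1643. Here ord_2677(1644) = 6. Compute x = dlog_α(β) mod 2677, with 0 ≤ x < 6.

2

Successive powers of 1644 modulo 2677:
  1644^0=1  1644^1=1644  1644^2=1643
So 1644^2 ≡ 1643 (mod 2677), giving x = 2.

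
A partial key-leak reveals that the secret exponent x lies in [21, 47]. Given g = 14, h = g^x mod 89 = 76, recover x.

Compute 14^21 mod 89 = 66, then multiply by 14 repeatedly:
  14^21=66  14^22=34  14^23=31  14^24=78  14^25=24
  14^26=69  14^27=76
Found 76 at exponent 27.

27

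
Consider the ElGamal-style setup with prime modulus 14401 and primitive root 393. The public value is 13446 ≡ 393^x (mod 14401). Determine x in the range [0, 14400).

Baby-step giant-step with m = ceil(sqrt(14400)) = 120.
Baby table (393^j mod 14401 for j=0..119):
  0:1  1:393  2:10439  3:12643  4:354  5:9513  6:8750  7:11312
  8:10108  9:12169  10:1285  11:970  12:6784  13:1927  14:8459  15:12157
  16:10970  17:5311  18:13479  19:12080  20:9511  21:7964  22:4835  23:13624
  24:11461  25:11061  26:12272  27:12962  28:10513  29:12923  30:9587  31:9030
  32:6144  33:9625  34:9563  35:13999  36:425  37:8614  38:1067  39:1702
  40:6440  41:10745  42:3292  43:12067  44:4402  45:1866  46:13288  47:9022
  48:3000  49:12519  50:9226  51:11167  52:10727  53:10619  54:11378  55:7244
  56:9895  57:465  58:9933  59:998  60:3387  61:6199  62:2438  63:7668
  64:3715  65:5494  66:13393  67:7084  68:4619  69:741  70:3193  71:1962
  72:7813  73:3096  74:7044  75:3300  76:810  77:1508  78:2203  79:1719
  80:13121  81:995  82:2208  83:3684  84:7712  85:6606  86:3978  87:8046
  88:8259  89:5562  90:11315  91:11287  92:283  93:10412  94:2032  95:6521
  96:13776  97:13593  98:13679  99:4274  100:9166  101:1988  102:3630  103:891
  104:4539  105:12504  106:3331  107:12993  108:8295  109:5309  110:12693  111:5603
  112:13027  113:7256  114:210  115:10525  116:3238  117:5246  118:2335  119:10392
Giant step factor: 393^(-120) ≡ 1406 (mod 14401).
Scan 13446·1406^i mod 14401 for i = 0, 1, …:
  i=0: 13446   i=1: 10964   i=2: 6314   i=3: 6468
  i=4: 6977   i=5: 2581   i=6: 14235   i=7: 11421
  i=8: 811   i=9: 2587   i=10: 8270   i=11: 6013
  i=12: 891
Match at i=12, j=103: x = 12·120 + 103 = 1543.

1543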